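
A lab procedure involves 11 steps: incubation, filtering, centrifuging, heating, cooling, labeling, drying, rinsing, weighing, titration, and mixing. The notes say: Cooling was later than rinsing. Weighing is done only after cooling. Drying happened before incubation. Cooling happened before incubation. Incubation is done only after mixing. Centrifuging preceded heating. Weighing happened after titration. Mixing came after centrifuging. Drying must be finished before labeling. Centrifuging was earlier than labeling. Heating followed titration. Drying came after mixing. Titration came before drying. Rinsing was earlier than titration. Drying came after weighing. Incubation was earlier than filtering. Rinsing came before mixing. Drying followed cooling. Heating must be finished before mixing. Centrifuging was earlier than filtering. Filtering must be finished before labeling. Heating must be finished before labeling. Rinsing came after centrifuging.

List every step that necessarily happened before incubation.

Directly stated before incubation: cooling, drying, and mixing.
Centrifuging reaches incubation via centrifuging → mixing → incubation.
Heating reaches incubation via heating → mixing → incubation.
Rinsing reaches incubation via rinsing → mixing → incubation.
Likewise titration and weighing each reach incubation by chaining the stated constraints.
No chain forces labeling (or any of the others) ahead of incubation.

centrifuging, cooling, drying, heating, mixing, rinsing, titration, weighing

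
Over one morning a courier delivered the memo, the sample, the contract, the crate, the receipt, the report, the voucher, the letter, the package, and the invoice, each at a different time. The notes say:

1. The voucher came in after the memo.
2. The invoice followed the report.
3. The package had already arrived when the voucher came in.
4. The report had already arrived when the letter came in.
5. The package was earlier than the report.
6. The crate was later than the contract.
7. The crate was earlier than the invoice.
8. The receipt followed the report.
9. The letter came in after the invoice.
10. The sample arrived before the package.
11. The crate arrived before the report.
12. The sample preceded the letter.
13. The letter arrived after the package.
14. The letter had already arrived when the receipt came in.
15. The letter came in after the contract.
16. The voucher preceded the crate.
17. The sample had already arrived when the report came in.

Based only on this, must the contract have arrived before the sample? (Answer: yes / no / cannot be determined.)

cannot be determined

No chain of stated constraints runs from the contract to the sample, and none runs from the sample to the contract either.
So the relative order of the contract and the sample is not fixed by the given facts.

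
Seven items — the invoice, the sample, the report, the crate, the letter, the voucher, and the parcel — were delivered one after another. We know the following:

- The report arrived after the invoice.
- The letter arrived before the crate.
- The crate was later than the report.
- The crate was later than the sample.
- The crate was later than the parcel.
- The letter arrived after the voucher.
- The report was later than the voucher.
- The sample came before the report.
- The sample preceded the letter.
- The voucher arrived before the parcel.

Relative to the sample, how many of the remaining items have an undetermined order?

3

Forced after the sample: the crate, the letter, and the report.
That leaves the invoice, the parcel, and the voucher with no forced order relative to the sample — 3.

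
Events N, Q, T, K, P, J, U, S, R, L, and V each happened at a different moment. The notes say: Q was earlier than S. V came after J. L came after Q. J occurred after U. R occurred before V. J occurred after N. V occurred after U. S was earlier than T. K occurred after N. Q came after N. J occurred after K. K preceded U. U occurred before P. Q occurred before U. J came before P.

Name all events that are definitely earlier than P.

J, K, N, Q, U

Directly stated before P: J and U.
K reaches P via K → J → P.
N reaches P via N → J → P.
Q reaches P via Q → U → P.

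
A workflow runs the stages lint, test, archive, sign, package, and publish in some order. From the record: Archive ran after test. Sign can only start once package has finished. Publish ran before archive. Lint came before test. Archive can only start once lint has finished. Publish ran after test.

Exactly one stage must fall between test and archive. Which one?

Tracing the constraints gives test → publish → archive, so publish sits after test and before archive.
No other stage is forced both after test and before archive.

publish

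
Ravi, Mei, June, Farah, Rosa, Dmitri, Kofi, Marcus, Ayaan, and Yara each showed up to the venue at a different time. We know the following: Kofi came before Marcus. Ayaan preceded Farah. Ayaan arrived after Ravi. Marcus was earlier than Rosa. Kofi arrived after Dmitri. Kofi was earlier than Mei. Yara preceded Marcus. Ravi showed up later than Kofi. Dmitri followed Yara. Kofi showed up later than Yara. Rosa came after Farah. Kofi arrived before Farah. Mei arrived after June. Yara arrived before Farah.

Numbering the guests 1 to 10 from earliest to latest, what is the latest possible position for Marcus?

9

Marcus must come before Rosa — 1 guest forced after them.
Everything else can be placed before Marcus in some valid order, so Marcus can sit as late as position 10 − 1 = 9.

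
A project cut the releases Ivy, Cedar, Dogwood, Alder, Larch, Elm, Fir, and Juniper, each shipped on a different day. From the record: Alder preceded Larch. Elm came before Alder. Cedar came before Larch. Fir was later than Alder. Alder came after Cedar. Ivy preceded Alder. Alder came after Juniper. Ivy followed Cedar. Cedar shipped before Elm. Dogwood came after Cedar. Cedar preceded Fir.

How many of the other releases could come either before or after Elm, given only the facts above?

Forced before Elm: Cedar; forced after Elm: Alder, Fir, and Larch.
That leaves Dogwood, Ivy, and Juniper with no forced order relative to Elm — 3.

3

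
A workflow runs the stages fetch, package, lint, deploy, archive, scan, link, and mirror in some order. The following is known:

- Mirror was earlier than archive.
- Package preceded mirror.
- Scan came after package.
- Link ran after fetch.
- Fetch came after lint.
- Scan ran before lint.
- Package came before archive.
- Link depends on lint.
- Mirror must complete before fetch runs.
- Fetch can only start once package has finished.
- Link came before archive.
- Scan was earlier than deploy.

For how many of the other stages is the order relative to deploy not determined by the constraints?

Forced before deploy: package and scan.
That leaves archive, fetch, link, lint, and mirror with no forced order relative to deploy — 5.

5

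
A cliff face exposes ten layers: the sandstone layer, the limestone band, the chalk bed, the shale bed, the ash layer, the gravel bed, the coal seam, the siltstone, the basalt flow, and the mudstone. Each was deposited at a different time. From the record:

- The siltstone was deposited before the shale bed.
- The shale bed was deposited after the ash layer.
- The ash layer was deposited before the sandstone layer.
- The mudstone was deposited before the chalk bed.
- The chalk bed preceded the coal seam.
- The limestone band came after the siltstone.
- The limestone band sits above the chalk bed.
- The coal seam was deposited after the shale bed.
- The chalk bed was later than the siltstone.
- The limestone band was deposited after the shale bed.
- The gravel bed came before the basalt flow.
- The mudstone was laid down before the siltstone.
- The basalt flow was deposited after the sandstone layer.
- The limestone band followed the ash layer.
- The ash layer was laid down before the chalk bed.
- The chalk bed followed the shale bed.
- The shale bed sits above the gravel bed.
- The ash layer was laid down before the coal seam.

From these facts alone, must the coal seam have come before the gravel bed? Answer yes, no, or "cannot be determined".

Tracing the constraints gives the gravel bed → the shale bed → the coal seam, so the gravel bed must come before the coal seam.
That means the coal seam cannot be before the gravel bed.

no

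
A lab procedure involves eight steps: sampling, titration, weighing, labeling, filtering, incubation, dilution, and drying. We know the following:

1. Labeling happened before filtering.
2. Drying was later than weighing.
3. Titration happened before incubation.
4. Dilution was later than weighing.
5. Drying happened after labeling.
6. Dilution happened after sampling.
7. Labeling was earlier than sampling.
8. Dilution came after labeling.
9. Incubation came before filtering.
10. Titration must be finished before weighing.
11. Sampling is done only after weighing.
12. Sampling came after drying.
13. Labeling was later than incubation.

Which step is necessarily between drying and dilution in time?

sampling

Tracing the constraints gives drying → sampling → dilution, so sampling sits after drying and before dilution.
No other step is forced both after drying and before dilution.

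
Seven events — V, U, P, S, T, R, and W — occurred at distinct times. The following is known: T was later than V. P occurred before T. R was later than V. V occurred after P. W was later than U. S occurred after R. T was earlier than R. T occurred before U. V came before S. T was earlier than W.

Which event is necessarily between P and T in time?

V

Tracing the constraints gives P → V → T, so V sits after P and before T.
No other event is forced both after P and before T.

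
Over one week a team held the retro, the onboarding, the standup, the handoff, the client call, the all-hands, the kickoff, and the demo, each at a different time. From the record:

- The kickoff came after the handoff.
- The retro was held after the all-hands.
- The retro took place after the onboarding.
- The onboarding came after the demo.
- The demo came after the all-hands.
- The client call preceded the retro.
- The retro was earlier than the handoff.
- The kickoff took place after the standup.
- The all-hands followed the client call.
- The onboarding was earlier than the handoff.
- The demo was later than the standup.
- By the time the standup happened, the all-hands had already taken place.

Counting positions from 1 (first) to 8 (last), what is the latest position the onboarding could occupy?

The onboarding must come before the handoff, the kickoff, and the retro — 3 meetings forced after it.
Everything else can be placed before the onboarding in some valid order, so the onboarding can sit as late as position 8 − 3 = 5.

5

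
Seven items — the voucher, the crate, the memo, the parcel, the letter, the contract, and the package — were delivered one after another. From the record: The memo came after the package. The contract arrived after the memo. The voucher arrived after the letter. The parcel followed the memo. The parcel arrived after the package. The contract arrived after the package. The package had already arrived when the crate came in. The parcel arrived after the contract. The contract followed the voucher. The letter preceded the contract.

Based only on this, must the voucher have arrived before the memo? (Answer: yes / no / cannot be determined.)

No chain of stated constraints runs from the voucher to the memo, and none runs from the memo to the voucher either.
So the relative order of the voucher and the memo is not fixed by the given facts.

cannot be determined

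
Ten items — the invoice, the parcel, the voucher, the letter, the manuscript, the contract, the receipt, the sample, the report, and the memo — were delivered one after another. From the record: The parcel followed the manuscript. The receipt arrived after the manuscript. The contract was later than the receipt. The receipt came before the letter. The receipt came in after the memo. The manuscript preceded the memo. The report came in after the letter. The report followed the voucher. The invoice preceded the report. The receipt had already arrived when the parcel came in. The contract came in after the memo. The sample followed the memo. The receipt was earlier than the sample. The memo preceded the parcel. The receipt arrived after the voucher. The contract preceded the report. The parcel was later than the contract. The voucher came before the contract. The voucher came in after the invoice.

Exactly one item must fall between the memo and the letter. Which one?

the receipt

Tracing the constraints gives the memo → the receipt → the letter, so the receipt sits after the memo and before the letter.
No other item is forced both after the memo and before the letter.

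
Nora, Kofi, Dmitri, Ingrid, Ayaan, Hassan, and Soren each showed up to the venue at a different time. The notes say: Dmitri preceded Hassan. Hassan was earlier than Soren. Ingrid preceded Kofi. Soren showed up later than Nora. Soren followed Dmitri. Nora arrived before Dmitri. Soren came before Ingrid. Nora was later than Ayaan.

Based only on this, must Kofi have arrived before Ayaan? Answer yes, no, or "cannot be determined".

Tracing the constraints gives Ayaan → Nora → Soren → Ingrid → Kofi, so Ayaan must come before Kofi.
That means Kofi cannot be before Ayaan.

no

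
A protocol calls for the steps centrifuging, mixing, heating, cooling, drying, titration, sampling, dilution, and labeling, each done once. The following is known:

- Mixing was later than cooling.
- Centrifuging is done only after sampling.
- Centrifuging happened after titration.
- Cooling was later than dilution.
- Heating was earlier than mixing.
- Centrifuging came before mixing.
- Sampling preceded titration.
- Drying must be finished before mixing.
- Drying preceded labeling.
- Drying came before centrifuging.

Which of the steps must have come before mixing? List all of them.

centrifuging, cooling, dilution, drying, heating, sampling, titration

Directly stated before mixing: centrifuging, cooling, drying, and heating.
Dilution reaches mixing via dilution → cooling → mixing.
Sampling reaches mixing via sampling → centrifuging → mixing.
Titration reaches mixing via titration → centrifuging → mixing.
No chain forces labeling ahead of mixing.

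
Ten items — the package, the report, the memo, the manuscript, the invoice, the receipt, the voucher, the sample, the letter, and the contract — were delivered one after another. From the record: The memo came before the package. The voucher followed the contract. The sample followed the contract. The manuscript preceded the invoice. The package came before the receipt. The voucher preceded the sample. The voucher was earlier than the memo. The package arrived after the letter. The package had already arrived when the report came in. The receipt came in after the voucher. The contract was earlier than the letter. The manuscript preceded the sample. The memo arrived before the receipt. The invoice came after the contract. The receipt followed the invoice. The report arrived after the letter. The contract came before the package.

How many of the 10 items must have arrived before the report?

5

Directly stated before the report: the letter and the package.
The contract reaches the report via the contract → the letter → the report.
The memo reaches the report via the memo → the package → the report.
The voucher reaches the report via the voucher → the memo → the package → the report.
No chain forces the manuscript (or any of the others) ahead of the report.
That's the contract, the letter, the memo, the package, and the voucher — 5 in all.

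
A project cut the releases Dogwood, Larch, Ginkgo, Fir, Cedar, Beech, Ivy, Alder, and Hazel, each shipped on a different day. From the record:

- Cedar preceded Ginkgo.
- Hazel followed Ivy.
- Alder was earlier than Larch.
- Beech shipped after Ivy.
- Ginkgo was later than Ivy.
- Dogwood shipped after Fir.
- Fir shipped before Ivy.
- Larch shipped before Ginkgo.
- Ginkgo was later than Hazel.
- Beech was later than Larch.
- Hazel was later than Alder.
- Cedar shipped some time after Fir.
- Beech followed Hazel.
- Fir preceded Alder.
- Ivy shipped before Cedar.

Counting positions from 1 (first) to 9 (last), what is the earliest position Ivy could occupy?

2

Fir must come before Ivy — 1 forced predecessor.
Nothing else is forced ahead of Ivy, so its earliest slot is position 1 + 1 = 2.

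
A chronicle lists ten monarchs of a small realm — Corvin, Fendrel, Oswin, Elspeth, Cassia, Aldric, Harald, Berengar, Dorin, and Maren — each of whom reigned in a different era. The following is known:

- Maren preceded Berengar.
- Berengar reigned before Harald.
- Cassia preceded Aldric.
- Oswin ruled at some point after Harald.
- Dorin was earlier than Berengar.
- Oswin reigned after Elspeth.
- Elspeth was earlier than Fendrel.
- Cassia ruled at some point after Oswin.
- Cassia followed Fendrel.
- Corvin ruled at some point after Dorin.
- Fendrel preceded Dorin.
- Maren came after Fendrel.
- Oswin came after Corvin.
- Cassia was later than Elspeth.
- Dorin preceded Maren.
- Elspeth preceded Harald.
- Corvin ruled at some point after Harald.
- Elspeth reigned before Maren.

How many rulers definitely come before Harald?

Directly stated before Harald: Berengar and Elspeth.
Dorin reaches Harald via Dorin → Berengar → Harald.
Fendrel reaches Harald via Fendrel → Maren → Berengar → Harald.
Maren reaches Harald via Maren → Berengar → Harald.
No chain forces Oswin (or any of the others) ahead of Harald.
That's Berengar, Dorin, Elspeth, Fendrel, and Maren — 5 in all.

5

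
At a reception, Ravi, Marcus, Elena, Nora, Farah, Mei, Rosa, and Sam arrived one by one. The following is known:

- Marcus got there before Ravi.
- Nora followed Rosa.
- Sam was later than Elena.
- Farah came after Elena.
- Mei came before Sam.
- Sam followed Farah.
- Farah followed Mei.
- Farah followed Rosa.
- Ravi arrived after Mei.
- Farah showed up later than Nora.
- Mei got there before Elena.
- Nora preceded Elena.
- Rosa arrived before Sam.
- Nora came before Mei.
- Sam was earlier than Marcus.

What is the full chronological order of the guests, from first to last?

The constraints fix every adjacent pair, so only one ordering works:
Rosa → Nora → Mei → Elena → Farah → Sam → Marcus → Ravi.

Rosa, Nora, Mei, Elena, Farah, Sam, Marcus, Ravi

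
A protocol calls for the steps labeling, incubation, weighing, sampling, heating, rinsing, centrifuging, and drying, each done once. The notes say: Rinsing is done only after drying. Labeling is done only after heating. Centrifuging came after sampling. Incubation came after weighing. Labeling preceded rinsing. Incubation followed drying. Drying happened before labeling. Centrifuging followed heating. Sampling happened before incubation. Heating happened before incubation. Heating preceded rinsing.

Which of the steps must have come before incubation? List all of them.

Directly stated before incubation: drying, heating, sampling, and weighing.

drying, heating, sampling, weighing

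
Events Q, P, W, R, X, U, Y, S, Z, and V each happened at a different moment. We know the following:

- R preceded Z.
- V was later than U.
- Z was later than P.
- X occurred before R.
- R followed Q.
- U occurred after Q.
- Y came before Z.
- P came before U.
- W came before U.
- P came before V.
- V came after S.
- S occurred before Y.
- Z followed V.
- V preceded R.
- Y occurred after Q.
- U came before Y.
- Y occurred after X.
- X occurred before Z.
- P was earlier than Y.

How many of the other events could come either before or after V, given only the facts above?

Forced before V: P, Q, S, U, and W; forced after V: R and Z.
That leaves X and Y with no forced order relative to V — 2.

2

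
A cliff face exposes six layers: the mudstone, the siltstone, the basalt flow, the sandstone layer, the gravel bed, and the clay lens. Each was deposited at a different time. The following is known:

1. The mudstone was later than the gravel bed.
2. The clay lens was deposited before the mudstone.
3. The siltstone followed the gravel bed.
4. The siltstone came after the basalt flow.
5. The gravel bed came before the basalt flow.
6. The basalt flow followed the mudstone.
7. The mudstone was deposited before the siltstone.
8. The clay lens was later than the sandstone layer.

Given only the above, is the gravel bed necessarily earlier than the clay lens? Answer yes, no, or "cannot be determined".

cannot be determined

No chain of stated constraints runs from the gravel bed to the clay lens, and none runs from the clay lens to the gravel bed either.
So the relative order of the gravel bed and the clay lens is not fixed by the given facts.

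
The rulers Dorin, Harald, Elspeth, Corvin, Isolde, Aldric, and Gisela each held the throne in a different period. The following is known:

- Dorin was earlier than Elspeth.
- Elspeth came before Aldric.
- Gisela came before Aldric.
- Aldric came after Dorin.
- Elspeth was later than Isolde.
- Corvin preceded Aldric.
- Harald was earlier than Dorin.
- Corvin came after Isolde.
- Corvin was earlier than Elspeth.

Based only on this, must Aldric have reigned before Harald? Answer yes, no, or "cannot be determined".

Tracing the constraints gives Harald → Dorin → Aldric, so Harald must come before Aldric.
That means Aldric cannot be before Harald.

no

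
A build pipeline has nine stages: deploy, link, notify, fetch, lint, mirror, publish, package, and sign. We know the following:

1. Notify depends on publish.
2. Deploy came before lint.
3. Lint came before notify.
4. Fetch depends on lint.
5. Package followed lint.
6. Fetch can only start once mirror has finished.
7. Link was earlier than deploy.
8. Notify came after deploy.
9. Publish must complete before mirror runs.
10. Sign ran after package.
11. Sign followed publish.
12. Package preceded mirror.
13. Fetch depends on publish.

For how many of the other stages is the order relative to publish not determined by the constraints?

Forced after publish: fetch, mirror, notify, and sign.
That leaves deploy, link, lint, and package with no forced order relative to publish — 4.

4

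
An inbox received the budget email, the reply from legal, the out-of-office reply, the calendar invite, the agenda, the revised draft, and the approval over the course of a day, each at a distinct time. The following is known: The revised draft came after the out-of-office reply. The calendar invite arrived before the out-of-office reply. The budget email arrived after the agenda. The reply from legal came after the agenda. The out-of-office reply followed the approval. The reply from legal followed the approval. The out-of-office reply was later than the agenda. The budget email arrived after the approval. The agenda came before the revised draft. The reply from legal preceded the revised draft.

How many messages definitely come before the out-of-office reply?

Directly stated before the out-of-office reply: the agenda, the approval, and the calendar invite.
That's the agenda, the approval, and the calendar invite — 3 in all.

3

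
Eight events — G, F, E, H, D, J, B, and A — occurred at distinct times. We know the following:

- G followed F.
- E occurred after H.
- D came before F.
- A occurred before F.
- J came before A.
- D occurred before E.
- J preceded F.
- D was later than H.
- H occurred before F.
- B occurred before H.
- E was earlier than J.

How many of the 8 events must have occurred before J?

Directly stated before J: E.
B reaches J via B → H → E → J.
D reaches J via D → E → J.
H reaches J via H → E → J.
No chain forces G (or any of the others) ahead of J.
That's B, D, E, and H — 4 in all.

4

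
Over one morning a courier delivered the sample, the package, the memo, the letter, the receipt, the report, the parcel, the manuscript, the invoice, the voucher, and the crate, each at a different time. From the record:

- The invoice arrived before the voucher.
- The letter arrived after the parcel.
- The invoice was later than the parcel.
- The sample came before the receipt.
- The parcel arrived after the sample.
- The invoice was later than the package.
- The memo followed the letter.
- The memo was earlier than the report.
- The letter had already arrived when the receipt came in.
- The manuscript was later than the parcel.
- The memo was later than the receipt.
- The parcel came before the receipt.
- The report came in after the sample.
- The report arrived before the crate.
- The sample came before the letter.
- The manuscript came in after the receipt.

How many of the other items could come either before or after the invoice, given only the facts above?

6

Forced before the invoice: the package, the parcel, and the sample; forced after the invoice: the voucher.
That leaves the crate, the letter, the manuscript, the memo, the receipt, and the report with no forced order relative to the invoice — 6.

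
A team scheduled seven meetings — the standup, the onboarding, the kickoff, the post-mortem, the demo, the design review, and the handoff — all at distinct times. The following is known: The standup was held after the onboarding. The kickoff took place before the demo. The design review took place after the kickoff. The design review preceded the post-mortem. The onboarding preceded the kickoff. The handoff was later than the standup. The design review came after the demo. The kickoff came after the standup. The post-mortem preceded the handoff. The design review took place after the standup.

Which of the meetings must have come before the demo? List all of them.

Directly stated before the demo: the kickoff.
The onboarding reaches the demo via the onboarding → the kickoff → the demo.
The standup reaches the demo via the standup → the kickoff → the demo.
No chain forces the design review (or any of the others) ahead of the demo.

the kickoff, the onboarding, the standup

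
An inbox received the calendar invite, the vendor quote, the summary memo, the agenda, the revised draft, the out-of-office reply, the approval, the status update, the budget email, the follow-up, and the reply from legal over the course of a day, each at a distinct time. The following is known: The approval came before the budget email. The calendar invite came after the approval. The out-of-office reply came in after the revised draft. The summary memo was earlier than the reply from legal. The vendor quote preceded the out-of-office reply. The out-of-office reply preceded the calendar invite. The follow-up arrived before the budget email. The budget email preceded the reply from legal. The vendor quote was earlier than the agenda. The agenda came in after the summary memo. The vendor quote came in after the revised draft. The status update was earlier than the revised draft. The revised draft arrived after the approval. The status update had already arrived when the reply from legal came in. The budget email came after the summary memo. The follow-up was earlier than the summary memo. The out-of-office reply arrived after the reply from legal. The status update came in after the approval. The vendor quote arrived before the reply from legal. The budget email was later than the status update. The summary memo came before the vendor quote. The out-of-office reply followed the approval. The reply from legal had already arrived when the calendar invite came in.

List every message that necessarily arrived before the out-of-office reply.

Directly stated before the out-of-office reply: the approval, the reply from legal, the revised draft, and the vendor quote.
The budget email reaches the out-of-office reply via the budget email → the reply from legal → the out-of-office reply.
The follow-up reaches the out-of-office reply via the follow-up → the budget email → the reply from legal → the out-of-office reply.
The status update reaches the out-of-office reply via the status update → the reply from legal → the out-of-office reply.
Likewise the summary memo reaches the out-of-office reply by chaining the stated constraints.
No chain forces the agenda (or any of the others) ahead of the out-of-office reply.

the approval, the budget email, the follow-up, the reply from legal, the revised draft, the status update, the summary memo, the vendor quote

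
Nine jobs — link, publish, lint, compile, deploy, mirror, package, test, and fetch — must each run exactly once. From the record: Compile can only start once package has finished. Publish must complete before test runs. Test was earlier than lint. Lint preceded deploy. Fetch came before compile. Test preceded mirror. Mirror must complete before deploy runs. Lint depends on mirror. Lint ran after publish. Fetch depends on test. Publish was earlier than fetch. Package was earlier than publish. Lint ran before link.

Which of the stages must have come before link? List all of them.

Directly stated before link: lint.
Mirror reaches link via mirror → lint → link.
Package reaches link via package → publish → lint → link.
Publish reaches link via publish → lint → link.
Likewise test reaches link by chaining the stated constraints.
No chain forces compile (or any of the others) ahead of link.

lint, mirror, package, publish, test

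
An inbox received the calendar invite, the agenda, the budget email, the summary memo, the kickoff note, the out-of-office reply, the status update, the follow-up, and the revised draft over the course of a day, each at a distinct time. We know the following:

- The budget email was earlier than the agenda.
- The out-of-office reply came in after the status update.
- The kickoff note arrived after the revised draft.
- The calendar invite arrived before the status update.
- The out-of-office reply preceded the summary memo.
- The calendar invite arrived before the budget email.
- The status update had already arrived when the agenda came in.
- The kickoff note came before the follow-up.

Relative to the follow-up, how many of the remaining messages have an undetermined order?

6

Forced before the follow-up: the kickoff note and the revised draft.
That leaves the agenda, the budget email, the calendar invite, the out-of-office reply, the status update, and the summary memo with no forced order relative to the follow-up — 6.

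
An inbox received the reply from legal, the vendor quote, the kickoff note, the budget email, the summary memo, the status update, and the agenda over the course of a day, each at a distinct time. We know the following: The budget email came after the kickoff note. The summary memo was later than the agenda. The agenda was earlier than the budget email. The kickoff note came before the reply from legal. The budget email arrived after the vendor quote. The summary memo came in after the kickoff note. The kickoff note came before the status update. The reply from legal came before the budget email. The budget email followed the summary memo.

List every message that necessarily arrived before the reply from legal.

Directly stated before the reply from legal: the kickoff note.

the kickoff note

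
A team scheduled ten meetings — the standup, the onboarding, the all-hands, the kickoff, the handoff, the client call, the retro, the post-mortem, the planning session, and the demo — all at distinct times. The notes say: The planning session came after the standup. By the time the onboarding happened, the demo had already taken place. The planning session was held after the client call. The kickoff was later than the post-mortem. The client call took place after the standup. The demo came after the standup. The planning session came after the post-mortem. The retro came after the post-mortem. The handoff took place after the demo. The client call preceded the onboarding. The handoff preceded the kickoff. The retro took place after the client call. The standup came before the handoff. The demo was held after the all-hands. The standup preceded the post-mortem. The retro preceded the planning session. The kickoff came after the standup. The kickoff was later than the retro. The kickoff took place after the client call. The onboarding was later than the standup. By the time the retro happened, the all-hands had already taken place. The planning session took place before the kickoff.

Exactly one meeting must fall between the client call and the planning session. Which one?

Tracing the constraints gives the client call → the retro → the planning session, so the retro sits after the client call and before the planning session.
No other meeting is forced both after the client call and before the planning session.

the retro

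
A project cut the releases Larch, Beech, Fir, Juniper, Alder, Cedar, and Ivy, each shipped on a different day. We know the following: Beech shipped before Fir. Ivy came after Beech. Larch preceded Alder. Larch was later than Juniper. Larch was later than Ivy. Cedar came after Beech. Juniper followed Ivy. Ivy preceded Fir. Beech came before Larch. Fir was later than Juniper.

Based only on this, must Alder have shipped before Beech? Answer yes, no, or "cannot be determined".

Tracing the constraints gives Beech → Larch → Alder, so Beech must come before Alder.
That means Alder cannot be before Beech.

no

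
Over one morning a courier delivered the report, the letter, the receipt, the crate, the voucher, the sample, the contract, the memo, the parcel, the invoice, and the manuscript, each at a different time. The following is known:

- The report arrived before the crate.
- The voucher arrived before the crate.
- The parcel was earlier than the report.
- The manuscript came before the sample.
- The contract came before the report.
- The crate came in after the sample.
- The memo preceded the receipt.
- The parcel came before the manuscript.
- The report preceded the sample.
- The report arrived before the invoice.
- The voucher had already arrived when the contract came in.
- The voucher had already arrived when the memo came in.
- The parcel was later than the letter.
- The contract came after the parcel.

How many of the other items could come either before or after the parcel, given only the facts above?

3

Forced before the parcel: the letter; forced after the parcel: the contract, the crate, the invoice, the manuscript, the report, and the sample.
That leaves the memo, the receipt, and the voucher with no forced order relative to the parcel — 3.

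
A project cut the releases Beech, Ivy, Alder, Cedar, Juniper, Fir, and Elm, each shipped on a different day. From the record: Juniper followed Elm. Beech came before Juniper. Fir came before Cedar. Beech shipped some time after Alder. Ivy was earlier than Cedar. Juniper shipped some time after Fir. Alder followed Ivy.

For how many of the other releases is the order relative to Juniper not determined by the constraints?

1

Forced before Juniper: Alder, Beech, Elm, Fir, and Ivy.
That leaves Cedar with no forced order relative to Juniper — 1.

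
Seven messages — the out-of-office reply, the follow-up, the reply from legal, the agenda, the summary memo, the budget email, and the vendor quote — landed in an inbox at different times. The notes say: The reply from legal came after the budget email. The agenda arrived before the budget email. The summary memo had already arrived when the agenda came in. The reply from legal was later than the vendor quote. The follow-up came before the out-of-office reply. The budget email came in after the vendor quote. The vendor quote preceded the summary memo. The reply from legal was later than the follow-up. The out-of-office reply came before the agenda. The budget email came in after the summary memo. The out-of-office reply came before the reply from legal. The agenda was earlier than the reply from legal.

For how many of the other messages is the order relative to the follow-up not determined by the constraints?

2

Forced after the follow-up: the agenda, the budget email, the out-of-office reply, and the reply from legal.
That leaves the summary memo and the vendor quote with no forced order relative to the follow-up — 2.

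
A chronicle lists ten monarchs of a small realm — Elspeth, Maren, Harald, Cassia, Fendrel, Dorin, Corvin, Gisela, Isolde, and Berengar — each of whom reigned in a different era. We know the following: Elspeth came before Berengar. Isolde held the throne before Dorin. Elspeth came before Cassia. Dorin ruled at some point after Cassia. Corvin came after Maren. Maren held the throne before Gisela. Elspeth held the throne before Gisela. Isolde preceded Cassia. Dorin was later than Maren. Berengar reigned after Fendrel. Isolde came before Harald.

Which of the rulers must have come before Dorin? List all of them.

Directly stated before Dorin: Cassia, Isolde, and Maren.
Elspeth reaches Dorin via Elspeth → Cassia → Dorin.
No chain forces Corvin (or any of the others) ahead of Dorin.

Cassia, Elspeth, Isolde, Maren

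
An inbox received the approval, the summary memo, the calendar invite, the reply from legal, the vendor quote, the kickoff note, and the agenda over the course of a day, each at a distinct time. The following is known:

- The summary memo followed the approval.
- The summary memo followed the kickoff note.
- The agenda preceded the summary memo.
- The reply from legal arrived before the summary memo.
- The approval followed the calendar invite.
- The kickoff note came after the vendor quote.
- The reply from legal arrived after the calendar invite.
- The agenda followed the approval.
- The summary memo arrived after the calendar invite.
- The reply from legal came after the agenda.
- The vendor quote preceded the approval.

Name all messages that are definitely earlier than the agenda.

Directly stated before the agenda: the approval.
The calendar invite reaches the agenda via the calendar invite → the approval → the agenda.
The vendor quote reaches the agenda via the vendor quote → the approval → the agenda.
No chain forces the kickoff note (or any of the others) ahead of the agenda.

the approval, the calendar invite, the vendor quote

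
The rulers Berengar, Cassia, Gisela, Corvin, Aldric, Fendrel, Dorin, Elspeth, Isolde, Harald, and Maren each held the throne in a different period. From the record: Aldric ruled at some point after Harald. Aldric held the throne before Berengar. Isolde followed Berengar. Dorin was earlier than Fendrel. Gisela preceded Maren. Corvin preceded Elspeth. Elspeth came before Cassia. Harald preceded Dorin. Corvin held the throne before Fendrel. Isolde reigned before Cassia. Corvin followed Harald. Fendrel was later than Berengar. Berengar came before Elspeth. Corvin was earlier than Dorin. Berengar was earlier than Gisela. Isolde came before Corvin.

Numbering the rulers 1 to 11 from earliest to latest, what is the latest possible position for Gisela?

Gisela must come before Maren — 1 ruler forced after them.
Everything else can be placed before Gisela in some valid order, so Gisela can sit as late as position 11 − 1 = 10.

10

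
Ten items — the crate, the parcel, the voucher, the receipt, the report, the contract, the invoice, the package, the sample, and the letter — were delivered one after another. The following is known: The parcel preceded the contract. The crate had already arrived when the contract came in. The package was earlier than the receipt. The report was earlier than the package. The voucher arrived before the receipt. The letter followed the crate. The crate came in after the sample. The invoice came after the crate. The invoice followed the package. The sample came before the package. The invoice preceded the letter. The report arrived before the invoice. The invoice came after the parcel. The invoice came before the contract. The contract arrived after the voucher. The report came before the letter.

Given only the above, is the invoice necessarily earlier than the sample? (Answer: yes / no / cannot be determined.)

no

Tracing the constraints gives the sample → the package → the invoice, so the sample must come before the invoice.
That means the invoice cannot be before the sample.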